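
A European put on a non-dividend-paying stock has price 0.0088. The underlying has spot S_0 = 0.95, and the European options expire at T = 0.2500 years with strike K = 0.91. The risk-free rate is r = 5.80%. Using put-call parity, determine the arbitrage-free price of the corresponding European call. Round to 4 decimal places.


Put-call parity: C - P = S_0 * exp(-qT) - K * exp(-rT).
S_0 * exp(-qT) = 0.9500 * 1.00000000 = 0.95000000
K * exp(-rT) = 0.9100 * 0.98560462 = 0.89690020
C = P + S*exp(-qT) - K*exp(-rT)
C = 0.0088 + 0.95000000 - 0.89690020 = 0.0619

Answer: Call price = 0.0619


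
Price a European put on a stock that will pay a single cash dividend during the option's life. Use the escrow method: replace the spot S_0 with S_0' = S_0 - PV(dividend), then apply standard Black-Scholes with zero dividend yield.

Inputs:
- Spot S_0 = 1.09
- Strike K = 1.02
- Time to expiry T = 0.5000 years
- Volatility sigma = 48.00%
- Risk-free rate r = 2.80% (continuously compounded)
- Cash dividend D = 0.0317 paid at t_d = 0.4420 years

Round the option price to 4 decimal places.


PV(D) = D * exp(-r * t_d) = 0.0317 * 0.98770027 = 0.03131010
S_0' = S_0 - PV(D) = 1.0900 - 0.03131010 = 1.05868990
d1 = (ln(S_0'/K) + (r + sigma^2/2)*T) / (sigma*sqrt(T)) = 0.32064221
d2 = d1 - sigma*sqrt(T) = -0.01876905
exp(-rT) = 0.98609754
N(-d1) = 0.37424077; N(-d2) = 0.50748733
P = K * exp(-rT) * N(-d2) - S_0' * N(-d1) = 1.0200 * 0.98609754 * 0.50748733 - 1.05868990 * 0.37424077 = 0.1142

Answer: Price = 0.1142


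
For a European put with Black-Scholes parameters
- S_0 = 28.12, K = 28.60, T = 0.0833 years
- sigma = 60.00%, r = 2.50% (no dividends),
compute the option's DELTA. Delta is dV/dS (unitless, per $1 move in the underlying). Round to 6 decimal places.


d1 = 0.0008711020; d2 = -0.1722993343
phi(d1) = 0.3989421290; exp(-qT) = 1.0000000000; exp(-rT) = 0.9979196669
N(-d1) = 0.4996524806
Delta = -exp(-qT) * N(-d1) = -1.0000000000 * 0.4996524806 = -0.499652

Answer: Delta = -0.499652


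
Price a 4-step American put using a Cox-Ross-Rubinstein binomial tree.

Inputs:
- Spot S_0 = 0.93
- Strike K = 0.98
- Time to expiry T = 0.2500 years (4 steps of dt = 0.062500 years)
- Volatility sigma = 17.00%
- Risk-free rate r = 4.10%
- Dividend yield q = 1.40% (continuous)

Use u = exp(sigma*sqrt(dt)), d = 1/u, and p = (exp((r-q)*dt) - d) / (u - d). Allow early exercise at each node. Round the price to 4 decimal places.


dt = T/N = 0.062500
u = exp(sigma*sqrt(dt)) = 1.043416; d = 1/u = 0.958390
p = (exp((r-q)*dt) - d) / (u - d) = 0.509240
Discount per step: exp(-r*dt) = 0.997441
Stock lattice S(k, i) with i counting down-moves:
  k=0: S(0,0) = 0.9300
  k=1: S(1,0) = 0.9704; S(1,1) = 0.8913
  k=2: S(2,0) = 1.0125; S(2,1) = 0.9300; S(2,2) = 0.8542
  k=3: S(3,0) = 1.0565; S(3,1) = 0.9704; S(3,2) = 0.8913; S(3,3) = 0.8187
  k=4: S(4,0) = 1.1023; S(4,1) = 1.0125; S(4,2) = 0.9300; S(4,3) = 0.8542; S(4,4) = 0.7846
Terminal payoffs V(N, i) = max(K - S_T, 0):
  V(4,0) = 0.000000; V(4,1) = 0.000000; V(4,2) = 0.050000; V(4,3) = 0.125784; V(4,4) = 0.195392
Backward induction: V(k, i) = exp(-r*dt) * [p * V(k+1, i) + (1-p) * V(k+1, i+1)]; then take max(V_cont, immediate exercise) for American.
  V(3,0) = exp(-r*dt) * [p*0.000000 + (1-p)*0.000000] = 0.000000; exercise = 0.000000; V(3,0) = max -> 0.000000
  V(3,1) = exp(-r*dt) * [p*0.000000 + (1-p)*0.050000] = 0.024475; exercise = 0.009623; V(3,1) = max -> 0.024475
  V(3,2) = exp(-r*dt) * [p*0.050000 + (1-p)*0.125784] = 0.086968; exercise = 0.088697; V(3,2) = max -> 0.088697
  V(3,3) = exp(-r*dt) * [p*0.125784 + (1-p)*0.195392] = 0.159535; exercise = 0.161327; V(3,3) = max -> 0.161327
  V(2,0) = exp(-r*dt) * [p*0.000000 + (1-p)*0.024475] = 0.011981; exercise = 0.000000; V(2,0) = max -> 0.011981
  V(2,1) = exp(-r*dt) * [p*0.024475 + (1-p)*0.088697] = 0.055849; exercise = 0.050000; V(2,1) = max -> 0.055849
  V(2,2) = exp(-r*dt) * [p*0.088697 + (1-p)*0.161327] = 0.124023; exercise = 0.125784; V(2,2) = max -> 0.125784
  V(1,0) = exp(-r*dt) * [p*0.011981 + (1-p)*0.055849] = 0.033424; exercise = 0.009623; V(1,0) = max -> 0.033424
  V(1,1) = exp(-r*dt) * [p*0.055849 + (1-p)*0.125784] = 0.089939; exercise = 0.088697; V(1,1) = max -> 0.089939
  V(0,0) = exp(-r*dt) * [p*0.033424 + (1-p)*0.089939] = 0.061003; exercise = 0.050000; V(0,0) = max -> 0.061003

Answer: Price = V(0,0) = 0.0610


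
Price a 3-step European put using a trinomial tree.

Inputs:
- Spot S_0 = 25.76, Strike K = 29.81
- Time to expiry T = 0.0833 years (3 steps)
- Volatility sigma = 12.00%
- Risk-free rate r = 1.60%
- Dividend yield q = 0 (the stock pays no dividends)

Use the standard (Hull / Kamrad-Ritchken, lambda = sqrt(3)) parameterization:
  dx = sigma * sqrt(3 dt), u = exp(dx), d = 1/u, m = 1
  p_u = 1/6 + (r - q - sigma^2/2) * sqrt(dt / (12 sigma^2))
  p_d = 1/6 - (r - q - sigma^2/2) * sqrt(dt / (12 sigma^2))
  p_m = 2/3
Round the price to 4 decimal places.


dt = T/N = 0.027767; dx = sigma*sqrt(3*dt) = 0.034634
u = exp(dx) = 1.035241; d = 1/u = 0.965959
p_u = 0.170194, p_m = 0.666667, p_d = 0.163139
Discount per step: exp(-r*dt) = 0.999556
Stock lattice S(k, j) with j the centered position index:
  k=0: S(0,+0) = 25.7600
  k=1: S(1,-1) = 24.8831; S(1,+0) = 25.7600; S(1,+1) = 26.6678
  k=2: S(2,-2) = 24.0360; S(2,-1) = 24.8831; S(2,+0) = 25.7600; S(2,+1) = 26.6678; S(2,+2) = 27.6076
  k=3: S(3,-3) = 23.2178; S(3,-2) = 24.0360; S(3,-1) = 24.8831; S(3,+0) = 25.7600; S(3,+1) = 26.6678; S(3,+2) = 27.6076; S(3,+3) = 28.5805
Terminal payoffs V(N, j) = max(K - S_T, 0):
  V(3,-3) = 6.592167; V(3,-2) = 5.773951; V(3,-1) = 4.926901; V(3,+0) = 4.050000; V(3,+1) = 3.142196; V(3,+2) = 2.202401; V(3,+3) = 1.229486
Backward induction: V(k, j) = exp(-r*dt) * [p_u * V(k+1, j+1) + p_m * V(k+1, j) + p_d * V(k+1, j-1)]
  V(2,-2) = exp(-r*dt) * [p_u*4.926901 + p_m*5.773951 + p_d*6.592167] = 5.760712
  V(2,-1) = exp(-r*dt) * [p_u*4.050000 + p_m*4.926901 + p_d*5.773951] = 4.913661
  V(2,+0) = exp(-r*dt) * [p_u*3.142196 + p_m*4.050000 + p_d*4.926901] = 4.036760
  V(2,+1) = exp(-r*dt) * [p_u*2.202401 + p_m*3.142196 + p_d*4.050000] = 3.128956
  V(2,+2) = exp(-r*dt) * [p_u*1.229486 + p_m*2.202401 + p_d*3.142196] = 2.189161
  V(1,-1) = exp(-r*dt) * [p_u*4.036760 + p_m*4.913661 + p_d*5.760712] = 4.900427
  V(1,+0) = exp(-r*dt) * [p_u*3.128956 + p_m*4.036760 + p_d*4.913661] = 4.023526
  V(1,+1) = exp(-r*dt) * [p_u*2.189161 + p_m*3.128956 + p_d*4.036760] = 3.115722
  V(0,+0) = exp(-r*dt) * [p_u*3.115722 + p_m*4.023526 + p_d*4.900427] = 4.010298

Answer: Price = V(0,0) = 4.0103


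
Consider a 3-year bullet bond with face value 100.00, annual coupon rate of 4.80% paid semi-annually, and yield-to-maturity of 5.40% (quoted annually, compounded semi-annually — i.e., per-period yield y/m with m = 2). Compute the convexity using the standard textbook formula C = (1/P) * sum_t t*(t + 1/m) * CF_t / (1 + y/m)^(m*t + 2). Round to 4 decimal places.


Coupon per period c = face * coupon_rate / m = 2.400000
Periods per year m = 2; per-period yield y/m = 0.027000
Number of cashflows N = 6
Cashflows (t years, CF_t, discount factor 1/(1+y/m)^(m*t), PV):
  t = 0.5000: CF_t = 2.400000, DF = 0.973710, PV = 2.336904
  t = 1.0000: CF_t = 2.400000, DF = 0.948111, PV = 2.275466
  t = 1.5000: CF_t = 2.400000, DF = 0.923185, PV = 2.215644
  t = 2.0000: CF_t = 2.400000, DF = 0.898914, PV = 2.157394
  t = 2.5000: CF_t = 2.400000, DF = 0.875282, PV = 2.100676
  t = 3.0000: CF_t = 102.400000, DF = 0.852270, PV = 87.272476
Price P = sum_t PV_t = 98.358559
Convexity numerator sum_t t*(t + 1/m) * CF_t / (1+y/m)^(m*t + 2):
  t = 0.5000: term = 1.107822
  t = 1.0000: term = 3.236091
  t = 1.5000: term = 6.302027
  t = 2.0000: term = 10.227243
  t = 2.5000: term = 14.937551
  t = 3.0000: term = 868.811792
Convexity = (1/P) * sum = 904.622527 / 98.358559 = 9.197192

Answer: Convexity = 9.1972


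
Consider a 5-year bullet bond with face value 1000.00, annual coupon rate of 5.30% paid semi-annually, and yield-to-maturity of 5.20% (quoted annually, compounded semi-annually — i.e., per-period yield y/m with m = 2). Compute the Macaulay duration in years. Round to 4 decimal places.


Answer: Macaulay duration = 4.4588 years

Derivation:
Coupon per period c = face * coupon_rate / m = 26.500000
Periods per year m = 2; per-period yield y/m = 0.026000
Number of cashflows N = 10
Cashflows (t years, CF_t, discount factor 1/(1+y/m)^(m*t), PV):
  t = 0.5000: CF_t = 26.500000, DF = 0.974659, PV = 25.828460
  t = 1.0000: CF_t = 26.500000, DF = 0.949960, PV = 25.173938
  t = 1.5000: CF_t = 26.500000, DF = 0.925887, PV = 24.536002
  t = 2.0000: CF_t = 26.500000, DF = 0.902424, PV = 23.914232
  t = 2.5000: CF_t = 26.500000, DF = 0.879555, PV = 23.308218
  t = 3.0000: CF_t = 26.500000, DF = 0.857266, PV = 22.717561
  t = 3.5000: CF_t = 26.500000, DF = 0.835542, PV = 22.141873
  t = 4.0000: CF_t = 26.500000, DF = 0.814369, PV = 21.580773
  t = 4.5000: CF_t = 26.500000, DF = 0.793732, PV = 21.033891
  t = 5.0000: CF_t = 1026.500000, DF = 0.773618, PV = 794.118559
Price P = sum_t PV_t = 1004.353506
Macaulay numerator sum_t t * PV_t:
  t * PV_t at t = 0.5000: 12.914230
  t * PV_t at t = 1.0000: 25.173938
  t * PV_t at t = 1.5000: 36.804002
  t * PV_t at t = 2.0000: 47.828463
  t * PV_t at t = 2.5000: 58.270545
  t * PV_t at t = 3.0000: 68.152684
  t * PV_t at t = 3.5000: 77.496554
  t * PV_t at t = 4.0000: 86.323090
  t * PV_t at t = 4.5000: 94.652511
  t * PV_t at t = 5.0000: 3970.592796
Macaulay duration D = (sum_t t * PV_t) / P = 4478.208814 / 1004.353506 = 4.458797


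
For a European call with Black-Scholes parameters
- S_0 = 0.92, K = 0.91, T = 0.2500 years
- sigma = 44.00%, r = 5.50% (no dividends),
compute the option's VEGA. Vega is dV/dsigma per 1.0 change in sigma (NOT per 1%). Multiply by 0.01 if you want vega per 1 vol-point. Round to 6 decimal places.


d1 = 0.2221775933; d2 = 0.0021775933
phi(d1) = 0.3892163288; exp(-qT) = 1.0000000000; exp(-rT) = 0.9863440995
Vega = S * exp(-qT) * phi(d1) * sqrt(T) = 0.9200 * 1.0000000000 * 0.3892163288 * 0.5000000000 = 0.179040

Answer: Vega = 0.179040


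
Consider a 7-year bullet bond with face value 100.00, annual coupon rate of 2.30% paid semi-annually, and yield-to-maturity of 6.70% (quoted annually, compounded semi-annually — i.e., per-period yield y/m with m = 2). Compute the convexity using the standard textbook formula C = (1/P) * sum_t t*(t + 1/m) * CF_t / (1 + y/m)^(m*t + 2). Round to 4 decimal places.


Coupon per period c = face * coupon_rate / m = 1.150000
Periods per year m = 2; per-period yield y/m = 0.033500
Number of cashflows N = 14
Cashflows (t years, CF_t, discount factor 1/(1+y/m)^(m*t), PV):
  t = 0.5000: CF_t = 1.150000, DF = 0.967586, PV = 1.112724
  t = 1.0000: CF_t = 1.150000, DF = 0.936222, PV = 1.076656
  t = 1.5000: CF_t = 1.150000, DF = 0.905876, PV = 1.041757
  t = 2.0000: CF_t = 1.150000, DF = 0.876512, PV = 1.007989
  t = 2.5000: CF_t = 1.150000, DF = 0.848101, PV = 0.975316
  t = 3.0000: CF_t = 1.150000, DF = 0.820611, PV = 0.943702
  t = 3.5000: CF_t = 1.150000, DF = 0.794011, PV = 0.913113
  t = 4.0000: CF_t = 1.150000, DF = 0.768274, PV = 0.883515
  t = 4.5000: CF_t = 1.150000, DF = 0.743371, PV = 0.854877
  t = 5.0000: CF_t = 1.150000, DF = 0.719275, PV = 0.827167
  t = 5.5000: CF_t = 1.150000, DF = 0.695961, PV = 0.800355
  t = 6.0000: CF_t = 1.150000, DF = 0.673402, PV = 0.774412
  t = 6.5000: CF_t = 1.150000, DF = 0.651574, PV = 0.749310
  t = 7.0000: CF_t = 101.150000, DF = 0.630454, PV = 63.770402
Price P = sum_t PV_t = 75.731294
Convexity numerator sum_t t*(t + 1/m) * CF_t / (1+y/m)^(m*t + 2):
  t = 0.5000: term = 0.520878
  t = 1.0000: term = 1.511984
  t = 1.5000: term = 2.925949
  t = 2.0000: term = 4.718511
  t = 2.5000: term = 6.848347
  t = 3.0000: term = 9.276909
  t = 3.5000: term = 11.968275
  t = 4.0000: term = 14.889000
  t = 4.5000: term = 18.007983
  t = 5.0000: term = 21.296330
  t = 5.5000: term = 24.727233
  t = 6.0000: term = 28.275853
  t = 6.5000: term = 31.919202
  t = 7.0000: term = 3134.422203
Convexity = (1/P) * sum = 3311.308656 / 75.731294 = 43.724443

Answer: Convexity = 43.7244


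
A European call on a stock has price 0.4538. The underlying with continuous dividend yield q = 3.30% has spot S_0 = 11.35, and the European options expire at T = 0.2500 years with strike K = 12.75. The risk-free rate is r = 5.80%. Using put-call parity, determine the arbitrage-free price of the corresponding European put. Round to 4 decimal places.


Put-call parity: C - P = S_0 * exp(-qT) - K * exp(-rT).
S_0 * exp(-qT) = 11.3500 * 0.99178394 = 11.25674769
K * exp(-rT) = 12.7500 * 0.98560462 = 12.56645889
P = C - S*exp(-qT) + K*exp(-rT)
P = 0.4538 - 11.25674769 + 12.56645889 = 1.7635

Answer: Put price = 1.7635


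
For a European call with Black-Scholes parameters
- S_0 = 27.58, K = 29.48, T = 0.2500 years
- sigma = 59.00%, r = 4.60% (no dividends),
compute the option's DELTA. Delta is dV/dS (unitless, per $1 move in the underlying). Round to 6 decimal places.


d1 = -0.0393515083; d2 = -0.3343515083
phi(d1) = 0.3986335107; exp(-qT) = 1.0000000000; exp(-rT) = 0.9885658722
N(d1) = 0.4843050703
Delta = exp(-qT) * N(d1) = 1.0000000000 * 0.4843050703 = 0.484305

Answer: Delta = 0.484305


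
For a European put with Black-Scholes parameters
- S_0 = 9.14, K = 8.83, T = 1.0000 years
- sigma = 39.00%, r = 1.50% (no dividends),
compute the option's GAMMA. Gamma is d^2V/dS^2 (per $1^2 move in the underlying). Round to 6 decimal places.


Answer: Gamma = 0.106266

Derivation:
d1 = 0.3219368483; d2 = -0.0680631517
phi(d1) = 0.3787949685; exp(-qT) = 1.0000000000; exp(-rT) = 0.9851119396
Gamma = exp(-qT) * phi(d1) / (S * sigma * sqrt(T)) = 1.0000000000 * 0.3787949685 / (9.1400 * 0.3900 * 1.0000000000) = 0.106266


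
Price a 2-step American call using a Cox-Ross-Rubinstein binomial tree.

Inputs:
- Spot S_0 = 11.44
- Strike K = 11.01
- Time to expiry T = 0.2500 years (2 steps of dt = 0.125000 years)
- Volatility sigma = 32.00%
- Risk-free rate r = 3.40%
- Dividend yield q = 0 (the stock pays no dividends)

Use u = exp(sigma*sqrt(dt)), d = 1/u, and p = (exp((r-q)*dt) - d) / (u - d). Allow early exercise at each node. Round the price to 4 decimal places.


dt = T/N = 0.125000
u = exp(sigma*sqrt(dt)) = 1.119785; d = 1/u = 0.893028
p = (exp((r-q)*dt) - d) / (u - d) = 0.490528
Discount per step: exp(-r*dt) = 0.995759
Stock lattice S(k, i) with i counting down-moves:
  k=0: S(0,0) = 11.4400
  k=1: S(1,0) = 12.8103; S(1,1) = 10.2162
  k=2: S(2,0) = 14.3448; S(2,1) = 11.4400; S(2,2) = 9.1234
Terminal payoffs V(N, i) = max(S_T - K, 0):
  V(2,0) = 3.334838; V(2,1) = 0.430000; V(2,2) = 0.000000
Backward induction: V(k, i) = exp(-r*dt) * [p * V(k+1, i) + (1-p) * V(k+1, i+1)]; then take max(V_cont, immediate exercise) for American.
  V(1,0) = exp(-r*dt) * [p*3.334838 + (1-p)*0.430000] = 1.847039; exercise = 1.800345; V(1,0) = max -> 1.847039
  V(1,1) = exp(-r*dt) * [p*0.430000 + (1-p)*0.000000] = 0.210033; exercise = 0.000000; V(1,1) = max -> 0.210033
  V(0,0) = exp(-r*dt) * [p*1.847039 + (1-p)*0.210033] = 1.008734; exercise = 0.430000; V(0,0) = max -> 1.008734

Answer: Price = V(0,0) = 1.0087


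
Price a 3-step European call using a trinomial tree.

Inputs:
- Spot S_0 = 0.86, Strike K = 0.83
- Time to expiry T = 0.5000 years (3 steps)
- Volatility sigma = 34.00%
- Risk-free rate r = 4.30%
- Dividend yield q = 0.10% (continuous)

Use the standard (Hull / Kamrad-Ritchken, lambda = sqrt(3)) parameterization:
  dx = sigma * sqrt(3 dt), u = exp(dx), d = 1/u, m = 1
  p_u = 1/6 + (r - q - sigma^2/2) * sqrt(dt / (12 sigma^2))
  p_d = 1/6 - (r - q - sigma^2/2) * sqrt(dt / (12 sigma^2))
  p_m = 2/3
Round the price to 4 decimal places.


dt = T/N = 0.166667; dx = sigma*sqrt(3*dt) = 0.240416
u = exp(dx) = 1.271778; d = 1/u = 0.786300
p_u = 0.161190, p_m = 0.666667, p_d = 0.172143
Discount per step: exp(-r*dt) = 0.992859
Stock lattice S(k, j) with j the centered position index:
  k=0: S(0,+0) = 0.8600
  k=1: S(1,-1) = 0.6762; S(1,+0) = 0.8600; S(1,+1) = 1.0937
  k=2: S(2,-2) = 0.5317; S(2,-1) = 0.6762; S(2,+0) = 0.8600; S(2,+1) = 1.0937; S(2,+2) = 1.3910
  k=3: S(3,-3) = 0.4181; S(3,-2) = 0.5317; S(3,-1) = 0.6762; S(3,+0) = 0.8600; S(3,+1) = 1.0937; S(3,+2) = 1.3910; S(3,+3) = 1.7690
Terminal payoffs V(N, j) = max(S_T - K, 0):
  V(3,-3) = 0.000000; V(3,-2) = 0.000000; V(3,-1) = 0.000000; V(3,+0) = 0.030000; V(3,+1) = 0.263730; V(3,+2) = 0.560982; V(3,+3) = 0.939021
Backward induction: V(k, j) = exp(-r*dt) * [p_u * V(k+1, j+1) + p_m * V(k+1, j) + p_d * V(k+1, j-1)]
  V(2,-2) = exp(-r*dt) * [p_u*0.000000 + p_m*0.000000 + p_d*0.000000] = 0.000000
  V(2,-1) = exp(-r*dt) * [p_u*0.030000 + p_m*0.000000 + p_d*0.000000] = 0.004801
  V(2,+0) = exp(-r*dt) * [p_u*0.263730 + p_m*0.030000 + p_d*0.000000] = 0.062064
  V(2,+1) = exp(-r*dt) * [p_u*0.560982 + p_m*0.263730 + p_d*0.030000] = 0.269470
  V(2,+2) = exp(-r*dt) * [p_u*0.939021 + p_m*0.560982 + p_d*0.263730] = 0.566672
  V(1,-1) = exp(-r*dt) * [p_u*0.062064 + p_m*0.004801 + p_d*0.000000] = 0.013111
  V(1,+0) = exp(-r*dt) * [p_u*0.269470 + p_m*0.062064 + p_d*0.004801] = 0.085027
  V(1,+1) = exp(-r*dt) * [p_u*0.566672 + p_m*0.269470 + p_d*0.062064] = 0.279661
  V(0,+0) = exp(-r*dt) * [p_u*0.279661 + p_m*0.085027 + p_d*0.013111] = 0.103277

Answer: Price = V(0,0) = 0.1033


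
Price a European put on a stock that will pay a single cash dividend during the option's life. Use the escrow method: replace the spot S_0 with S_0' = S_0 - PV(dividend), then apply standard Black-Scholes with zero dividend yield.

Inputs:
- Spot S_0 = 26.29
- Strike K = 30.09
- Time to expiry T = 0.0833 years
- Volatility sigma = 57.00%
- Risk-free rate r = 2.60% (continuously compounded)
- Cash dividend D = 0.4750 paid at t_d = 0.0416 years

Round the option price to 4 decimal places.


Answer: Price = 4.6533

Derivation:
PV(D) = D * exp(-r * t_d) = 0.4750 * 0.99891898 = 0.47448652
S_0' = S_0 - PV(D) = 26.2900 - 0.47448652 = 25.81551348
d1 = (ln(S_0'/K) + (r + sigma^2/2)*T) / (sigma*sqrt(T)) = -0.83592363
d2 = d1 - sigma*sqrt(T) = -1.00043554
exp(-rT) = 0.99783654
N(-d1) = 0.79840107; N(-d2) = 0.84145011
P = K * exp(-rT) * N(-d2) - S_0' * N(-d1) = 30.0900 * 0.99783654 * 0.84145011 - 25.81551348 * 0.79840107 = 4.6533


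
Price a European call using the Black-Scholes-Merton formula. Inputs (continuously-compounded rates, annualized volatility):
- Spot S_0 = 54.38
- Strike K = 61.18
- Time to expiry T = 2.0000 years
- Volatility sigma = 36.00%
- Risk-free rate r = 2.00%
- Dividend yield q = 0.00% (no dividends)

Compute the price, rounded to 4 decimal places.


d1 = (ln(S/K) + (r - q + 0.5*sigma^2) * T) / (sigma * sqrt(T)) = 0.10169787
d2 = d1 - sigma * sqrt(T) = -0.40741902
exp(-rT) = 0.96078944; exp(-qT) = 1.00000000
C = S_0 * exp(-qT) * N(d1) - K * exp(-rT) * N(d2)
N(d1) = 0.54050175; N(d2) = 0.34185013
C = 54.3800 * 1.00000000 * 0.54050175 - 61.1800 * 0.96078944 * 0.34185013 = 9.2982

Answer: Price = 9.2982


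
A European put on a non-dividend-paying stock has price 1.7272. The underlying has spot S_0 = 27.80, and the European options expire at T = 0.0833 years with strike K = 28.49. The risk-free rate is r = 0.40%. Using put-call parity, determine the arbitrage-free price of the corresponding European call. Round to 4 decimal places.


Answer: Call price = 1.0467

Derivation:
Put-call parity: C - P = S_0 * exp(-qT) - K * exp(-rT).
S_0 * exp(-qT) = 27.8000 * 1.00000000 = 27.80000000
K * exp(-rT) = 28.4900 * 0.99966686 = 28.48050871
C = P + S*exp(-qT) - K*exp(-rT)
C = 1.7272 + 27.80000000 - 28.48050871 = 1.0467


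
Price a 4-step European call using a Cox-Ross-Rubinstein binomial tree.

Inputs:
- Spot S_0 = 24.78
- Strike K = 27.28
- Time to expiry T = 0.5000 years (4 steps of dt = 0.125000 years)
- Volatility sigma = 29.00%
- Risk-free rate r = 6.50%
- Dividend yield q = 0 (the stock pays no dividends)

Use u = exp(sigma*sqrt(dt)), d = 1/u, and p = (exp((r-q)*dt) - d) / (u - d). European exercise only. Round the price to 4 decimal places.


Answer: Price = V(0,0) = 1.4832

Derivation:
dt = T/N = 0.125000
u = exp(sigma*sqrt(dt)) = 1.107971; d = 1/u = 0.902551
p = (exp((r-q)*dt) - d) / (u - d) = 0.514104
Discount per step: exp(-r*dt) = 0.991908
Stock lattice S(k, i) with i counting down-moves:
  k=0: S(0,0) = 24.7800
  k=1: S(1,0) = 27.4555; S(1,1) = 22.3652
  k=2: S(2,0) = 30.4199; S(2,1) = 24.7800; S(2,2) = 20.1857
  k=3: S(3,0) = 33.7044; S(3,1) = 27.4555; S(3,2) = 22.3652; S(3,3) = 18.2186
  k=4: S(4,0) = 37.3435; S(4,1) = 30.4199; S(4,2) = 24.7800; S(4,3) = 20.1857; S(4,4) = 16.4432
Terminal payoffs V(N, i) = max(S_T - K, 0):
  V(4,0) = 10.063498; V(4,1) = 3.139926; V(4,2) = 0.000000; V(4,3) = 0.000000; V(4,4) = 0.000000
Backward induction: V(k, i) = exp(-r*dt) * [p * V(k+1, i) + (1-p) * V(k+1, i+1)].
  V(3,0) = exp(-r*dt) * [p*10.063498 + (1-p)*3.139926] = 6.645150
  V(3,1) = exp(-r*dt) * [p*3.139926 + (1-p)*0.000000] = 1.601186
  V(3,2) = exp(-r*dt) * [p*0.000000 + (1-p)*0.000000] = 0.000000
  V(3,3) = exp(-r*dt) * [p*0.000000 + (1-p)*0.000000] = 0.000000
  V(2,0) = exp(-r*dt) * [p*6.645150 + (1-p)*1.601186] = 4.160367
  V(2,1) = exp(-r*dt) * [p*1.601186 + (1-p)*0.000000] = 0.816515
  V(2,2) = exp(-r*dt) * [p*0.000000 + (1-p)*0.000000] = 0.000000
  V(1,0) = exp(-r*dt) * [p*4.160367 + (1-p)*0.816515] = 2.515084
  V(1,1) = exp(-r*dt) * [p*0.816515 + (1-p)*0.000000] = 0.416377
  V(0,0) = exp(-r*dt) * [p*2.515084 + (1-p)*0.416377] = 1.483230


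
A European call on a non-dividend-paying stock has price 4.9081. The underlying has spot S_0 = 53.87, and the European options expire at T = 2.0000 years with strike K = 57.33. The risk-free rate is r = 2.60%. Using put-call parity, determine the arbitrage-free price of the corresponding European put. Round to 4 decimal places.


Answer: Put price = 5.4631

Derivation:
Put-call parity: C - P = S_0 * exp(-qT) - K * exp(-rT).
S_0 * exp(-qT) = 53.8700 * 1.00000000 = 53.87000000
K * exp(-rT) = 57.3300 * 0.94932887 = 54.42502394
P = C - S*exp(-qT) + K*exp(-rT)
P = 4.9081 - 53.87000000 + 54.42502394 = 5.4631


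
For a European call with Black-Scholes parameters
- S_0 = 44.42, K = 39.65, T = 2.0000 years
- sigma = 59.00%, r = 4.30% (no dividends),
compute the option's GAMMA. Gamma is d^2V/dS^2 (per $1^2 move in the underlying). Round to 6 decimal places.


d1 = 0.6564094666; d2 = -0.1779765352
phi(d1) = 0.3216229999; exp(-qT) = 1.0000000000; exp(-rT) = 0.9175942312
Gamma = exp(-qT) * phi(d1) / (S * sigma * sqrt(T)) = 1.0000000000 * 0.3216229999 / (44.4200 * 0.5900 * 1.4142135624) = 0.008678

Answer: Gamma = 0.008678


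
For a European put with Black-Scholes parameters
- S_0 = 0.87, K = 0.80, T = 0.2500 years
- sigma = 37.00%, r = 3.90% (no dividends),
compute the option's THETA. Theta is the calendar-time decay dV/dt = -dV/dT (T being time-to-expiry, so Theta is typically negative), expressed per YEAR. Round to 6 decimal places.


d1 = 0.5986161296; d2 = 0.4136161296
phi(d1) = 0.3335010822; exp(-qT) = 1.0000000000; exp(-rT) = 0.9902973771
Theta = -S*exp(-qT)*phi(d1)*sigma/(2*sqrt(T)) + r*K*exp(-rT)*N(-d2) - q*S*exp(-qT)*N(-d1)
N(-d1) = 0.2747144488; N(-d2) = 0.3395776294; sqrt(T) = 0.5000000000
Term 1 = -0.8700 * 1.0000000000 * 0.3335010822 * 0.3700 / (2 * 0.5000000000) = -0.1073539984
Term 2 = 0.0390 * 0.8000 * 0.9902973771 * 0.3395776294 = 0.0104920245
Term 3 = 0 (no dividend yield, q = 0)
Theta = -0.1073539984 + (0.0104920245) + (0.0000000000) = -0.096862

Answer: Theta = -0.096862


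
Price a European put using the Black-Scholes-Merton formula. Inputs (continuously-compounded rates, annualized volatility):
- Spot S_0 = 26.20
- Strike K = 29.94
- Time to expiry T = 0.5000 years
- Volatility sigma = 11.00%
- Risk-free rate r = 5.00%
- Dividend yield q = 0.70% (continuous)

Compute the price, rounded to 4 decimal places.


d1 = (ln(S/K) + (r - q + 0.5*sigma^2) * T) / (sigma * sqrt(T)) = -1.40021244
d2 = d1 - sigma * sqrt(T) = -1.47799419
exp(-rT) = 0.97530991; exp(-qT) = 0.99650612
P = K * exp(-rT) * N(-d2) - S_0 * exp(-qT) * N(-d1)
N(-d1) = 0.91927514; N(-d2) = 0.93029533
P = 29.9400 * 0.97530991 * 0.93029533 - 26.2000 * 0.99650612 * 0.91927514 = 3.1645

Answer: Price = 3.1645


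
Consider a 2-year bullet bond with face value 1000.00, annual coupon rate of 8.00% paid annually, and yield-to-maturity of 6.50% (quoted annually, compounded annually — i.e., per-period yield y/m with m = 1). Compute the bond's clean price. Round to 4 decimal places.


Answer: Price = 1027.3094

Derivation:
Coupon per period c = face * coupon_rate / m = 80.000000
Periods per year m = 1; per-period yield y/m = 0.065000
Number of cashflows N = 2
Cashflows (t years, CF_t, discount factor 1/(1+y/m)^(m*t), PV):
  t = 1.0000: CF_t = 80.000000, DF = 0.938967, PV = 75.117371
  t = 2.0000: CF_t = 1080.000000, DF = 0.881659, PV = 952.192025
Price P = sum_t PV_t = 1027.309396


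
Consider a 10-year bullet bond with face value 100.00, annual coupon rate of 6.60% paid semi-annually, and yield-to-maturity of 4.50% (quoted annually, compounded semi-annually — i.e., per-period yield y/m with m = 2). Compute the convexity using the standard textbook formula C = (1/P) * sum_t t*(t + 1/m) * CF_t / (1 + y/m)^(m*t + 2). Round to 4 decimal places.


Answer: Convexity = 70.0056

Derivation:
Coupon per period c = face * coupon_rate / m = 3.300000
Periods per year m = 2; per-period yield y/m = 0.022500
Number of cashflows N = 20
Cashflows (t years, CF_t, discount factor 1/(1+y/m)^(m*t), PV):
  t = 0.5000: CF_t = 3.300000, DF = 0.977995, PV = 3.227384
  t = 1.0000: CF_t = 3.300000, DF = 0.956474, PV = 3.156366
  t = 1.5000: CF_t = 3.300000, DF = 0.935427, PV = 3.086910
  t = 2.0000: CF_t = 3.300000, DF = 0.914843, PV = 3.018983
  t = 2.5000: CF_t = 3.300000, DF = 0.894712, PV = 2.952551
  t = 3.0000: CF_t = 3.300000, DF = 0.875024, PV = 2.887580
  t = 3.5000: CF_t = 3.300000, DF = 0.855769, PV = 2.824039
  t = 4.0000: CF_t = 3.300000, DF = 0.836938, PV = 2.761897
  t = 4.5000: CF_t = 3.300000, DF = 0.818522, PV = 2.701121
  t = 5.0000: CF_t = 3.300000, DF = 0.800510, PV = 2.641683
  t = 5.5000: CF_t = 3.300000, DF = 0.782895, PV = 2.583553
  t = 6.0000: CF_t = 3.300000, DF = 0.765667, PV = 2.526703
  t = 6.5000: CF_t = 3.300000, DF = 0.748819, PV = 2.471103
  t = 7.0000: CF_t = 3.300000, DF = 0.732341, PV = 2.416727
  t = 7.5000: CF_t = 3.300000, DF = 0.716226, PV = 2.363547
  t = 8.0000: CF_t = 3.300000, DF = 0.700466, PV = 2.311537
  t = 8.5000: CF_t = 3.300000, DF = 0.685052, PV = 2.260672
  t = 9.0000: CF_t = 3.300000, DF = 0.669978, PV = 2.210926
  t = 9.5000: CF_t = 3.300000, DF = 0.655235, PV = 2.162275
  t = 10.0000: CF_t = 103.300000, DF = 0.640816, PV = 66.196342
Price P = sum_t PV_t = 116.761898
Convexity numerator sum_t t*(t + 1/m) * CF_t / (1+y/m)^(m*t + 2):
  t = 0.5000: term = 1.543455
  t = 1.0000: term = 4.528475
  t = 1.5000: term = 8.857652
  t = 2.0000: term = 14.437900
  t = 2.5000: term = 21.180294
  t = 3.0000: term = 28.999914
  t = 3.5000: term = 37.815698
  t = 4.0000: term = 47.550302
  t = 4.5000: term = 58.129953
  t = 5.0000: term = 69.484323
  t = 5.5000: term = 81.546394
  t = 6.0000: term = 94.252334
  t = 6.5000: term = 107.541375
  t = 7.0000: term = 121.355699
  t = 7.5000: term = 135.640320
  t = 8.0000: term = 150.342979
  t = 8.5000: term = 165.414036
  t = 9.0000: term = 180.806367
  t = 9.5000: term = 196.475270
  t = 10.0000: term = 6648.086379
Convexity = (1/P) * sum = 8173.989122 / 116.761898 = 70.005621


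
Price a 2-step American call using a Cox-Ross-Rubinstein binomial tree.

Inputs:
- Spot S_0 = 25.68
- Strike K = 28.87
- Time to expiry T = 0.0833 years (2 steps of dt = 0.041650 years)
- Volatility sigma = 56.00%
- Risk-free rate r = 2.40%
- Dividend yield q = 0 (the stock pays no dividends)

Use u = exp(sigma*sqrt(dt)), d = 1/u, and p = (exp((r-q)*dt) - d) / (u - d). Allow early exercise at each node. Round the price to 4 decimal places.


Answer: Price = V(0,0) = 0.7693

Derivation:
dt = T/N = 0.041650
u = exp(sigma*sqrt(dt)) = 1.121073; d = 1/u = 0.892002
p = (exp((r-q)*dt) - d) / (u - d) = 0.475825
Discount per step: exp(-r*dt) = 0.999001
Stock lattice S(k, i) with i counting down-moves:
  k=0: S(0,0) = 25.6800
  k=1: S(1,0) = 28.7892; S(1,1) = 22.9066
  k=2: S(2,0) = 32.2748; S(2,1) = 25.6800; S(2,2) = 20.4328
Terminal payoffs V(N, i) = max(S_T - K, 0):
  V(2,0) = 3.404769; V(2,1) = 0.000000; V(2,2) = 0.000000
Backward induction: V(k, i) = exp(-r*dt) * [p * V(k+1, i) + (1-p) * V(k+1, i+1)]; then take max(V_cont, immediate exercise) for American.
  V(1,0) = exp(-r*dt) * [p*3.404769 + (1-p)*0.000000] = 1.618457; exercise = 0.000000; V(1,0) = max -> 1.618457
  V(1,1) = exp(-r*dt) * [p*0.000000 + (1-p)*0.000000] = 0.000000; exercise = 0.000000; V(1,1) = max -> 0.000000
  V(0,0) = exp(-r*dt) * [p*1.618457 + (1-p)*0.000000] = 0.769333; exercise = 0.000000; V(0,0) = max -> 0.769333


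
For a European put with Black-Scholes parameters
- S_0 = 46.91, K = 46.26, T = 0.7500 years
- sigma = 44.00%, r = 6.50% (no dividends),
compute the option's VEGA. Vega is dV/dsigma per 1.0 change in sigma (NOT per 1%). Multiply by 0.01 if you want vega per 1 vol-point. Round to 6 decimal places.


d1 = 0.3550788541; d2 = -0.0259723235
phi(d1) = 0.3745690816; exp(-qT) = 1.0000000000; exp(-rT) = 0.9524192047
Vega = S * exp(-qT) * phi(d1) * sqrt(T) = 46.9100 * 1.0000000000 * 0.3745690816 * 0.8660254038 = 15.216963

Answer: Vega = 15.216963


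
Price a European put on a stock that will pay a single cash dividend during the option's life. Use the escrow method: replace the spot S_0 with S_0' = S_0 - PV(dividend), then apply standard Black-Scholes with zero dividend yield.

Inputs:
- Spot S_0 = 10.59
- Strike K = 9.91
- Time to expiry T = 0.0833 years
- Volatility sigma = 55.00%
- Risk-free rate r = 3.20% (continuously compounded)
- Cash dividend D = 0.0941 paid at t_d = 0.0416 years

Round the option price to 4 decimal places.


PV(D) = D * exp(-r * t_d) = 0.0941 * 0.99866969 = 0.09397482
S_0' = S_0 - PV(D) = 10.5900 - 0.09397482 = 10.49602518
d1 = (ln(S_0'/K) + (r + sigma^2/2)*T) / (sigma*sqrt(T)) = 0.45809000
d2 = d1 - sigma*sqrt(T) = 0.29935043
exp(-rT) = 0.99733795
N(-d1) = 0.32344389; N(-d2) = 0.38233634
P = K * exp(-rT) * N(-d2) - S_0' * N(-d1) = 9.9100 * 0.99733795 * 0.38233634 - 10.49602518 * 0.32344389 = 0.3840

Answer: Price = 0.3840


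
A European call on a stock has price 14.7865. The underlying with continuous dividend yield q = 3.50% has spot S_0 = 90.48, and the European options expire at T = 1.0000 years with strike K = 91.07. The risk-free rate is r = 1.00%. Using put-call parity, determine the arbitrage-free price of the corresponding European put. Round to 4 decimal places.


Answer: Put price = 17.5824

Derivation:
Put-call parity: C - P = S_0 * exp(-qT) - K * exp(-rT).
S_0 * exp(-qT) = 90.4800 * 0.96560542 = 87.36797806
K * exp(-rT) = 91.0700 * 0.99004983 = 90.16383836
P = C - S*exp(-qT) + K*exp(-rT)
P = 14.7865 - 87.36797806 + 90.16383836 = 17.5824


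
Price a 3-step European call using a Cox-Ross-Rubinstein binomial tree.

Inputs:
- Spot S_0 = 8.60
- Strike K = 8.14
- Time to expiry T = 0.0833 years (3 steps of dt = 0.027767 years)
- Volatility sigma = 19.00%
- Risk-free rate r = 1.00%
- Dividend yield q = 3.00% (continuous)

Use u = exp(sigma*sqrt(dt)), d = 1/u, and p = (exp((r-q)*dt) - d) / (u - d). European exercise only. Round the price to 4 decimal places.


dt = T/N = 0.027767
u = exp(sigma*sqrt(dt)) = 1.032167; d = 1/u = 0.968836
p = (exp((r-q)*dt) - d) / (u - d) = 0.483319
Discount per step: exp(-r*dt) = 0.999722
Stock lattice S(k, i) with i counting down-moves:
  k=0: S(0,0) = 8.6000
  k=1: S(1,0) = 8.8766; S(1,1) = 8.3320
  k=2: S(2,0) = 9.1622; S(2,1) = 8.6000; S(2,2) = 8.0723
  k=3: S(3,0) = 9.4569; S(3,1) = 8.8766; S(3,2) = 8.3320; S(3,3) = 7.8208
Terminal payoffs V(N, i) = max(S_T - K, 0):
  V(3,0) = 1.316886; V(3,1) = 0.736635; V(3,2) = 0.191986; V(3,3) = 0.000000
Backward induction: V(k, i) = exp(-r*dt) * [p * V(k+1, i) + (1-p) * V(k+1, i+1)].
  V(2,0) = exp(-r*dt) * [p*1.316886 + (1-p)*0.736635] = 1.016799
  V(2,1) = exp(-r*dt) * [p*0.736635 + (1-p)*0.191986] = 0.455099
  V(2,2) = exp(-r*dt) * [p*0.191986 + (1-p)*0.000000] = 0.092765
  V(1,0) = exp(-r*dt) * [p*1.016799 + (1-p)*0.455099] = 0.726378
  V(1,1) = exp(-r*dt) * [p*0.455099 + (1-p)*0.092765] = 0.267814
  V(0,0) = exp(-r*dt) * [p*0.726378 + (1-p)*0.267814] = 0.489311

Answer: Price = V(0,0) = 0.4893


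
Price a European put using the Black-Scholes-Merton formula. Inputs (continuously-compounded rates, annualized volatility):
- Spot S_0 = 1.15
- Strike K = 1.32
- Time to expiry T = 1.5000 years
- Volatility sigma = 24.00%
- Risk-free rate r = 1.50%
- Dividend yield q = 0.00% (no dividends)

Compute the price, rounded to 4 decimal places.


Answer: Price = 0.2237

Derivation:
d1 = (ln(S/K) + (r - q + 0.5*sigma^2) * T) / (sigma * sqrt(T)) = -0.24552663
d2 = d1 - sigma * sqrt(T) = -0.53946540
exp(-rT) = 0.97775124; exp(-qT) = 1.00000000
P = K * exp(-rT) * N(-d2) - S_0 * exp(-qT) * N(-d1)
N(-d1) = 0.59697565; N(-d2) = 0.70521712
P = 1.3200 * 0.97775124 * 0.70521712 - 1.1500 * 1.00000000 * 0.59697565 = 0.2237


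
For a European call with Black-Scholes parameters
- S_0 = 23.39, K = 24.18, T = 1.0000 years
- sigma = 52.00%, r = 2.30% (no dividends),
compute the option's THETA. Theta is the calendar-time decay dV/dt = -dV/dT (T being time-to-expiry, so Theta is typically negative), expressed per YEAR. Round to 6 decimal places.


d1 = 0.2403514142; d2 = -0.2796485858
phi(d1) = 0.3875839012; exp(-qT) = 1.0000000000; exp(-rT) = 0.9772624838
Theta = -S*exp(-qT)*phi(d1)*sigma/(2*sqrt(T)) - r*K*exp(-rT)*N(d2) + q*S*exp(-qT)*N(d1)
N(d1) = 0.5949710800; N(d2) = 0.3898735638; sqrt(T) = 1.0000000000
Term 1 = -23.3900 * 1.0000000000 * 0.3875839012 * 0.5200 / (2 * 1.0000000000) = -2.3570527368
Term 2 = -0.0230 * 24.1800 * 0.9772624838 * 0.3898735638 = -0.2118942381
Term 3 = 0 (no dividend yield, q = 0)
Theta = -2.3570527368 + (-0.2118942381) + (0.0000000000) = -2.568947

Answer: Theta = -2.568947


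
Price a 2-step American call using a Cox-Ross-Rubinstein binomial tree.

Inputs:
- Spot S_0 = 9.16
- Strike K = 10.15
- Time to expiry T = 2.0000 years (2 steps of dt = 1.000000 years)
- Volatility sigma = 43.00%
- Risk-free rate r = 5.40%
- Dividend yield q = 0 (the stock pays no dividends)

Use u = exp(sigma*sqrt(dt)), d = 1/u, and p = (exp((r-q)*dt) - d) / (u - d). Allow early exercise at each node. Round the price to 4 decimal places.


dt = T/N = 1.000000
u = exp(sigma*sqrt(dt)) = 1.537258; d = 1/u = 0.650509
p = (exp((r-q)*dt) - d) / (u - d) = 0.456697
Discount per step: exp(-r*dt) = 0.947432
Stock lattice S(k, i) with i counting down-moves:
  k=0: S(0,0) = 9.1600
  k=1: S(1,0) = 14.0813; S(1,1) = 5.9587
  k=2: S(2,0) = 21.6466; S(2,1) = 9.1600; S(2,2) = 3.8762
Terminal payoffs V(N, i) = max(S_T - K, 0):
  V(2,0) = 11.496552; V(2,1) = 0.000000; V(2,2) = 0.000000
Backward induction: V(k, i) = exp(-r*dt) * [p * V(k+1, i) + (1-p) * V(k+1, i+1)]; then take max(V_cont, immediate exercise) for American.
  V(1,0) = exp(-r*dt) * [p*11.496552 + (1-p)*0.000000] = 4.974438; exercise = 3.931279; V(1,0) = max -> 4.974438
  V(1,1) = exp(-r*dt) * [p*0.000000 + (1-p)*0.000000] = 0.000000; exercise = 0.000000; V(1,1) = max -> 0.000000
  V(0,0) = exp(-r*dt) * [p*4.974438 + (1-p)*0.000000] = 2.152388; exercise = 0.000000; V(0,0) = max -> 2.152388

Answer: Price = V(0,0) = 2.1524


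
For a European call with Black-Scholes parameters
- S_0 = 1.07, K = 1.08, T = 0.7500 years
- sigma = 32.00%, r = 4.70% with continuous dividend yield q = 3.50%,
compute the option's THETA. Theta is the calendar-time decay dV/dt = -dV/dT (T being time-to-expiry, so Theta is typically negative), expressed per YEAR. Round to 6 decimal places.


Answer: Theta = -0.077644

Derivation:
d1 = 0.1374728991; d2 = -0.1396552301
phi(d1) = 0.3951902707; exp(-qT) = 0.9740915363; exp(-rT) = 0.9653640451
Theta = -S*exp(-qT)*phi(d1)*sigma/(2*sqrt(T)) - r*K*exp(-rT)*N(d2) + q*S*exp(-qT)*N(d1)
N(d1) = 0.5546714936; N(d2) = 0.4444662004; sqrt(T) = 0.8660254038
Term 1 = -1.0700 * 0.9740915363 * 0.3951902707 * 0.3200 / (2 * 0.8660254038) = -0.0760990338
Term 2 = -0.0470 * 1.0800 * 0.9653640451 * 0.4444662004 = -0.0217796789
Term 3 = 0.0350 * 1.0700 * 0.9740915363 * 0.5546714936 = 0.0202342652
Theta = -0.0760990338 + (-0.0217796789) + (0.0202342652) = -0.077644


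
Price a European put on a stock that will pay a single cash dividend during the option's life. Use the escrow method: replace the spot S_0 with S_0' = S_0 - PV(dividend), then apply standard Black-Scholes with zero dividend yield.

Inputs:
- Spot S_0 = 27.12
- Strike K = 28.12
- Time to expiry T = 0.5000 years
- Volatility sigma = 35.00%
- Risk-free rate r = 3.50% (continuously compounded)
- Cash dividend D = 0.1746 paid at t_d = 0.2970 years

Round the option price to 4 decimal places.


Answer: Price = 3.0438

Derivation:
PV(D) = D * exp(-r * t_d) = 0.1746 * 0.98965884 = 0.17279443
S_0' = S_0 - PV(D) = 27.1200 - 0.17279443 = 26.94720557
d1 = (ln(S_0'/K) + (r + sigma^2/2)*T) / (sigma*sqrt(T)) = 0.02231845
d2 = d1 - sigma*sqrt(T) = -0.22516892
exp(-rT) = 0.98265224
N(-d1) = 0.49109696; N(-d2) = 0.58907607
P = K * exp(-rT) * N(-d2) - S_0' * N(-d1) = 28.1200 * 0.98265224 * 0.58907607 - 26.94720557 * 0.49109696 = 3.0438


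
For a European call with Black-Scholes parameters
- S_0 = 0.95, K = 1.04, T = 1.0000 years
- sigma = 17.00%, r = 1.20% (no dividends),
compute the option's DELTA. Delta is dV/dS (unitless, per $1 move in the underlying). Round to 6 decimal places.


Answer: Delta = 0.353144

Derivation:
d1 = -0.3768471032; d2 = -0.5468471032
phi(d1) = 0.3715969786; exp(-qT) = 1.0000000000; exp(-rT) = 0.9880717129
N(d1) = 0.3531436168
Delta = exp(-qT) * N(d1) = 1.0000000000 * 0.3531436168 = 0.353144


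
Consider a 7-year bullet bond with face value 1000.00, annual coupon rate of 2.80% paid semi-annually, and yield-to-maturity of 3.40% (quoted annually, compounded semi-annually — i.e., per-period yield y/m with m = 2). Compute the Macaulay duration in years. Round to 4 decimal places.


Coupon per period c = face * coupon_rate / m = 14.000000
Periods per year m = 2; per-period yield y/m = 0.017000
Number of cashflows N = 14
Cashflows (t years, CF_t, discount factor 1/(1+y/m)^(m*t), PV):
  t = 0.5000: CF_t = 14.000000, DF = 0.983284, PV = 13.765978
  t = 1.0000: CF_t = 14.000000, DF = 0.966848, PV = 13.535869
  t = 1.5000: CF_t = 14.000000, DF = 0.950686, PV = 13.309605
  t = 2.0000: CF_t = 14.000000, DF = 0.934795, PV = 13.087124
  t = 2.5000: CF_t = 14.000000, DF = 0.919169, PV = 12.868362
  t = 3.0000: CF_t = 14.000000, DF = 0.903804, PV = 12.653257
  t = 3.5000: CF_t = 14.000000, DF = 0.888696, PV = 12.441747
  t = 4.0000: CF_t = 14.000000, DF = 0.873841, PV = 12.233773
  t = 4.5000: CF_t = 14.000000, DF = 0.859234, PV = 12.029275
  t = 5.0000: CF_t = 14.000000, DF = 0.844871, PV = 11.828196
  t = 5.5000: CF_t = 14.000000, DF = 0.830748, PV = 11.630478
  t = 6.0000: CF_t = 14.000000, DF = 0.816862, PV = 11.436065
  t = 6.5000: CF_t = 14.000000, DF = 0.803207, PV = 11.244901
  t = 7.0000: CF_t = 1014.000000, DF = 0.789781, PV = 800.837893
Price P = sum_t PV_t = 962.902522
Macaulay numerator sum_t t * PV_t:
  t * PV_t at t = 0.5000: 6.882989
  t * PV_t at t = 1.0000: 13.535869
  t * PV_t at t = 1.5000: 19.964408
  t * PV_t at t = 2.0000: 26.174248
  t * PV_t at t = 2.5000: 32.170905
  t * PV_t at t = 3.0000: 37.959770
  t * PV_t at t = 3.5000: 43.546114
  t * PV_t at t = 4.0000: 48.935091
  t * PV_t at t = 4.5000: 54.131738
  t * PV_t at t = 5.0000: 59.140979
  t * PV_t at t = 5.5000: 63.967627
  t * PV_t at t = 6.0000: 68.616388
  t * PV_t at t = 6.5000: 73.091858
  t * PV_t at t = 7.0000: 5605.865248
Macaulay duration D = (sum_t t * PV_t) / P = 6153.983234 / 962.902522 = 6.391076

Answer: Macaulay duration = 6.3911 years


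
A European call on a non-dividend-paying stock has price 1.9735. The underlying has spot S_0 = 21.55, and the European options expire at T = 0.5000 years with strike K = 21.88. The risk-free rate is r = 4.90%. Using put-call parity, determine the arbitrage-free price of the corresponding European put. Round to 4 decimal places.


Put-call parity: C - P = S_0 * exp(-qT) - K * exp(-rT).
S_0 * exp(-qT) = 21.5500 * 1.00000000 = 21.55000000
K * exp(-rT) = 21.8800 * 0.97579769 = 21.35045343
P = C - S*exp(-qT) + K*exp(-rT)
P = 1.9735 - 21.55000000 + 21.35045343 = 1.7740

Answer: Put price = 1.7740
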